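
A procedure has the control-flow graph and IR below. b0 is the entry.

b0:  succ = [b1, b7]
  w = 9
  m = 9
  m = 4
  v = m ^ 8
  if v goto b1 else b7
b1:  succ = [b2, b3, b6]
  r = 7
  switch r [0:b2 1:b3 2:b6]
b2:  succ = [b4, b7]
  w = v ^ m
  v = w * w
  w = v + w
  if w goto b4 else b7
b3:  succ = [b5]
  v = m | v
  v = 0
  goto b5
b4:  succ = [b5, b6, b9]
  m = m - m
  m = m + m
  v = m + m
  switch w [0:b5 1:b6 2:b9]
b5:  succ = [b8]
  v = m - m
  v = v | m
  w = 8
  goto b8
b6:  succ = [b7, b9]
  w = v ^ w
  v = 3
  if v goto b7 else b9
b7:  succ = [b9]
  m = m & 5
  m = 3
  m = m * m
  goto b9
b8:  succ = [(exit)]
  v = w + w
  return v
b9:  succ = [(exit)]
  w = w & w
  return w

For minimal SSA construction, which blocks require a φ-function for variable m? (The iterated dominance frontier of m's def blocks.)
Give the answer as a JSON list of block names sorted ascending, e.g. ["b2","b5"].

Answer: ["b5", "b6", "b7", "b9"]

Working:
idom tree: b1←b0 b2←b1 b3←b1 b4←b2 b5←b1 b6←b1 b7←b0 b8←b5 b9←b0
Dom at joins:
  b5: preds {b3,b4}: {b0,b1,b3} ∩ {b0,b1,b2,b4} = {b0,b1}; idom=b1
  b6: preds {b1,b4}: {b0,b1} ∩ {b0,b1,b2,b4} = {b0,b1}; idom=b1
  b7: preds {b0,b2,b6}: {b0} ∩ {b0,b1,b2} ∩ {b0,b1,b6} = {b0}; idom=b0
  b9: preds {b4,b6,b7}: {b0,b1,b2,b4} ∩ {b0,b1,b6} ∩ {b0,b7} = {b0}; idom=b0

Frontier:
  join b5 pred b3: b3 stop@b1
  join b5 pred b4: b4→b2 stop@b1
  join b6 pred b1: · stop@b1
  join b6 pred b4: b4→b2 stop@b1
  join b7 pred b0: · stop@b0
  join b7 pred b2: b2→b1 stop@b0
  join b7 pred b6: b6→b1 stop@b0
  join b9 pred b4: b4→b2→b1 stop@b0
  join b9 pred b6: b6→b1 stop@b0
  join b9 pred b7: b7 stop@b0
  DF(b0)=∅
  DF(b1)={b7,b9}
  DF(b2)={b5,b6,b7,b9}
  DF(b3)={b5}
  DF(b4)={b5,b6,b9}
  DF(b5)=∅
  DF(b6)={b7,b9}
  DF(b7)={b9}
  DF(b8)=∅
  DF(b9)=∅

φ for m: defs {b0,b4,b7}
  DF⁺ = {b5,b6,b7,b9}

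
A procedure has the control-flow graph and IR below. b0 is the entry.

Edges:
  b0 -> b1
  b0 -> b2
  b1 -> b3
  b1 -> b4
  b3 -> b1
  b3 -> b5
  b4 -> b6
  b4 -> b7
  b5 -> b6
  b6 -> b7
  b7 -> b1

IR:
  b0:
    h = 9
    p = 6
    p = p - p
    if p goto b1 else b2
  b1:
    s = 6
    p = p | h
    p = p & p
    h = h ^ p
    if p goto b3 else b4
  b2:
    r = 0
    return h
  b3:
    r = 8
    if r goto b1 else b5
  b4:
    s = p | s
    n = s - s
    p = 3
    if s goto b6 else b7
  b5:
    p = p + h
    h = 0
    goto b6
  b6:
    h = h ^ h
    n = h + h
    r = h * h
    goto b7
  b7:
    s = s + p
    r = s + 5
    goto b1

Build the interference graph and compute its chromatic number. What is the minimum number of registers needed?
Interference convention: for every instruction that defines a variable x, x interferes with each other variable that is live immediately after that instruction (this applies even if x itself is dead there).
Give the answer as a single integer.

Per-block:
  b0: {h,p} / ∅
  b1: {h,p,s} / {h,p}
  b2: {r} / {h}
  b3: {r} / ∅
  b4: {n,p,s} / {p,s}
  b5: {h,p} / {h,p}
  b6: {h,n,r} / {h}
  b7: {r,s} / {p,s}

Liveness:
  b0 li=∅ lo={h,p}
  b1 li={h,p} lo={h,p,s}
  b2 li={h} lo=∅
  b3 li={h,p,s} lo={h,p,s}
  b4 li={h,p,s} lo={h,p,s}
  b5 li={h,p,s} lo={h,p,s}
  b6 li={h,p,s} lo={h,p,s}
  b7 li={h,p,s} lo={h,p}

Interfere edges:
  h — {n,p,r,s}
  n — {h,p,s}
  p — {h,n,r,s}
  r — {h,p,s}
  s — {h,n,p,r}

Chromatic number:
  lower bound: {h,n,p,s} mutually conflict ⇒ χ ≥ 4
  4-colouring: R0={h}  R1={p}  R2={s}  R3={n,r}
  χ = 4

Answer: 4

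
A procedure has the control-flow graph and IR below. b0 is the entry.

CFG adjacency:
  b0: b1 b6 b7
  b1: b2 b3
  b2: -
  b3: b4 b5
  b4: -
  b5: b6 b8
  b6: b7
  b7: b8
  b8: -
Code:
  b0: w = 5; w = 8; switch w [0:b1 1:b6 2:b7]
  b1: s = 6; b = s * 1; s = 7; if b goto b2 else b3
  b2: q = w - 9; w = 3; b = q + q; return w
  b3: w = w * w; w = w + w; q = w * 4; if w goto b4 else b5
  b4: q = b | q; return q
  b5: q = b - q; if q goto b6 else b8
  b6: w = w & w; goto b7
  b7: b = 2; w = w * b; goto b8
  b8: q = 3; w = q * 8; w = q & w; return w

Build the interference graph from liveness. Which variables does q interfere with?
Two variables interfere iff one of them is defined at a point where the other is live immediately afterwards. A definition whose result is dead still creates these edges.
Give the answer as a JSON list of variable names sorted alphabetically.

Block summaries:
  b0: def={w} ue=∅
  b1: def={b,s} ue=∅
  b2: def={b,q,w} ue={w}
  b3: def={q,w} ue={w}
  b4: def={q} ue={b,q}
  b5: def={q} ue={b,q}
  b6: def={w} ue={w}
  b7: def={b,w} ue={w}
  b8: def={q,w} ue=∅

Live sets:
  b0: in=∅ out={w}
  b1: in={w} out={b,w}
  b2: in={w} out=∅
  b3: in={b,w} out={b,q,w}
  b4: in={b,q} out=∅
  b5: in={b,q,w} out={w}
  b6: in={w} out={w}
  b7: in={w} out=∅
  b8: in=∅ out=∅

Interference:
  b — {q,s,w}
  q — {b,w}
  s — {b,w}
  w — {b,q,s}

N(q) = ["b", "w"]

Answer: ["b", "w"]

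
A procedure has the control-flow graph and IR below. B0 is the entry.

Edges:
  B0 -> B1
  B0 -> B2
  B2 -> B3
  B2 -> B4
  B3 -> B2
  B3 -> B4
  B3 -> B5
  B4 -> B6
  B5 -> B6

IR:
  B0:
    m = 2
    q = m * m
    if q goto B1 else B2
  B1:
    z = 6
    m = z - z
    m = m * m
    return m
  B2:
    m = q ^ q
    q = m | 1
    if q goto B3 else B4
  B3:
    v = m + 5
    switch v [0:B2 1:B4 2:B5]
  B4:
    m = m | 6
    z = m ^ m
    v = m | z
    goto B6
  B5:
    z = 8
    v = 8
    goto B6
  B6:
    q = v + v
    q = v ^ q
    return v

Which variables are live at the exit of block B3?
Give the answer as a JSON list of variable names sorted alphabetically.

Answer: ["m", "q"]

Derivation:
Per-block:
  B0: {m,q} / ∅
  B1: {m,z} / ∅
  B2: {m,q} / {q}
  B3: {v} / {m}
  B4: {m,v,z} / {m}
  B5: {v,z} / ∅
  B6: {q} / {v}

Liveness:
  B0: in=∅ out={q}
  B1: in=∅ out=∅
  B2: in={q} out={m,q}
  B3: in={m,q} out={m,q}
  B4: in={m} out={v}
  B5: in=∅ out={v}
  B6: in={v} out=∅

live-out(B3) = ["m", "q"]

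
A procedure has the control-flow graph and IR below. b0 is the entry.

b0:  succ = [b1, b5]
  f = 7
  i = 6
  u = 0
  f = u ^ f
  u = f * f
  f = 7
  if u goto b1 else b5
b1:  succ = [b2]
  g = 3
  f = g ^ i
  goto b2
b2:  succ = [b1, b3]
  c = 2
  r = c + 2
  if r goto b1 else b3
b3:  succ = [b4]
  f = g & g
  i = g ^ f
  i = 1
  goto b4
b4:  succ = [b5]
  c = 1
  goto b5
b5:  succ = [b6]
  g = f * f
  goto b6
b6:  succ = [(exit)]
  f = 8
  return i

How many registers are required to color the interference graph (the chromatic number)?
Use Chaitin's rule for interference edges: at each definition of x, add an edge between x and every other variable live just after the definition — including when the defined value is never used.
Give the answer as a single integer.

def/use:
  b0: {f,i,u} / ∅
  b1: {f,g} / {i}
  b2: {c,r} / ∅
  b3: {f,i} / {g}
  b4: {c} / ∅
  b5: {g} / {f}
  b6: {f} / {i}

Liveness:
  b0: in=∅ out={f,i}
  b1: in={i} out={g,i}
  b2: in={g,i} out={g,i}
  b3: in={g} out={f,i}
  b4: in={f,i} out={f,i}
  b5: in={f,i} out={i}
  b6: in={i} out=∅

Interfere edges:
  c↔{f,g,i}
  f↔{c,g,i,u}
  g↔{c,f,i,r}
  i↔{c,f,g,r,u}
  r↔{g,i}
  u↔{f,i}

Colouring:
  lower bound: {c,f,g,i} mutually conflict ⇒ χ ≥ 4
  4-colouring: r0={i}  r1={f,r}  r2={g,u}  r3={c}
  χ = 4

Answer: 4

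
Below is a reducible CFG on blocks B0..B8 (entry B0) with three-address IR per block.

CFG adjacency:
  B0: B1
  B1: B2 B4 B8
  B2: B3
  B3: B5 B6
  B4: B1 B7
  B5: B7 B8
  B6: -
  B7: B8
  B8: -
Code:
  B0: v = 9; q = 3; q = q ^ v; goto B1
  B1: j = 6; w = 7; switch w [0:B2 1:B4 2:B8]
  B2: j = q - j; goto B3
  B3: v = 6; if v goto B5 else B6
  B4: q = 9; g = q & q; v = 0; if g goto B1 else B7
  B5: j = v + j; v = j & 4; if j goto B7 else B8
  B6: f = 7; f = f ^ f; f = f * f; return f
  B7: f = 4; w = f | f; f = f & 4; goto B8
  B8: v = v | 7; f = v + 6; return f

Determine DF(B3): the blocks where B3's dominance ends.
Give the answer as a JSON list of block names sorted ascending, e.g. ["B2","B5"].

Answer: ["B7", "B8"]

Analysis:
idom tree: B1←B0 B2←B1 B3←B2 B4←B1 B5←B3 B6←B3 B7←B1 B8←B1
Dom at joins:
  B1: preds {B0,B4}: {B0} ∩ {B0,B1,B4} = {B0}; idom=B0
  B7: preds {B4,B5}: {B0,B1,B4} ∩ {B0,B1,B2,B3,B5} = {B0,B1}; idom=B1
  B8: preds {B1,B5,B7}: {B0,B1} ∩ {B0,B1,B2,B3,B5} ∩ {B0,B1,B7} = {B0,B1}; idom=B1

Frontier:
  B1←B0: walk · to B0
  B1←B4: walk B4→B1 to B0
  B7←B4: walk B4 to B1
  B7←B5: walk B5→B3→B2 to B1
  B8←B1: walk · to B1
  B8←B5: walk B5→B3→B2 to B1
  B8←B7: walk B7 to B1
  B0 → ∅
  B1 → {B1}
  B2 → {B7,B8}
  B3 → {B7,B8}
  B4 → {B1,B7}
  B5 → {B7,B8}
  B6 → ∅
  B7 → {B8}
  B8 → ∅

DF(B3) = ["B7", "B8"]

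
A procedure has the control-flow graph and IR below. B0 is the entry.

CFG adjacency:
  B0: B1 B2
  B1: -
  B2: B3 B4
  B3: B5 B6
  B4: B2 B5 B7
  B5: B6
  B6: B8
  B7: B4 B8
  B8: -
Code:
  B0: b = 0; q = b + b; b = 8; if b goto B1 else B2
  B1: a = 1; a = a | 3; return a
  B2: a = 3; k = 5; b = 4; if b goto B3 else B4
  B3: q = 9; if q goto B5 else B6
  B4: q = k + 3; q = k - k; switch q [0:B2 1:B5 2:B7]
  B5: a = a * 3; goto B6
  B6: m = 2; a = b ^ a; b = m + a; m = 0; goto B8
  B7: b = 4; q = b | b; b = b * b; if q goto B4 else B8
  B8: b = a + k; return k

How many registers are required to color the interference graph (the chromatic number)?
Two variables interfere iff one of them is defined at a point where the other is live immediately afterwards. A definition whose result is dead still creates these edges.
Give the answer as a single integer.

def/use:
  B0: {b,q} / ∅
  B1: {a} / ∅
  B2: {a,b,k} / ∅
  B3: {q} / ∅
  B4: {q} / {k}
  B5: {a} / {a}
  B6: {a,b,m} / {a,b}
  B7: {b,q} / ∅
  B8: {b} / {a,k}

Liveness:
  live B0: ∅→∅
  live B1: ∅→∅
  live B2: ∅→{a,b,k}
  live B3: {a,b,k}→{a,b,k}
  live B4: {a,b,k}→{a,b,k}
  live B5: {a,b,k}→{a,b,k}
  live B6: {a,b,k}→{a,k}
  live B7: {a,k}→{a,b,k}
  live B8: {a,k}→∅

Interfere edges:
  a↔{b,k,m,q}
  b↔{a,k,m,q}
  k↔{a,b,m,q}
  m↔{a,b,k}
  q↔{a,b,k}

Chromatic number:
  {a,b,k,m} pairwise interfere (4-clique) ⇒ χ ≥ 4
  4-colouring: R0={a}  R1={b}  R2={k}  R3={m,q}
  χ = 4

Answer: 4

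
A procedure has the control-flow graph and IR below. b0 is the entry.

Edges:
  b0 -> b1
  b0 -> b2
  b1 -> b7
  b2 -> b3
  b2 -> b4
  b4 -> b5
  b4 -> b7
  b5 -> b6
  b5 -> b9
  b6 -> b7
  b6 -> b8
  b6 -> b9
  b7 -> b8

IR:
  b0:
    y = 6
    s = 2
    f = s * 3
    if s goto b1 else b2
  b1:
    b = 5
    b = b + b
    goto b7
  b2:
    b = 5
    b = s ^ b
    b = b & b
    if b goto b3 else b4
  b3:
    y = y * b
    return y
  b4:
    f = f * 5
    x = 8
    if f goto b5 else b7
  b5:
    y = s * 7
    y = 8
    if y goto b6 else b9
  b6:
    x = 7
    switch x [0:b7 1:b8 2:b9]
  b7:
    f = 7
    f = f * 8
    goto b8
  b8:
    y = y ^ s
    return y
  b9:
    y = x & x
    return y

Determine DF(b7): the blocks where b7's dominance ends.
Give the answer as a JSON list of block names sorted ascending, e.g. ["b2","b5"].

idom tree: b1←b0 b2←b0 b3←b2 b4←b2 b5←b4 b6←b5 b7←b0 b8←b0 b9←b5
Join-block Dom:
  b7: preds {b1,b4,b6}: {b0,b1} ∩ {b0,b2,b4} ∩ {b0,b2,b4,b5,b6} = {b0}; idom=b0
  b8: preds {b6,b7}: {b0,b2,b4,b5,b6} ∩ {b0,b7} = {b0}; idom=b0
  b9: preds {b5,b6}: {b0,b2,b4,b5} ∩ {b0,b2,b4,b5,b6} = {b0,b2,b4,b5}; idom=b5

Frontier:
  join b7 pred b1: b1 stop@b0
  join b7 pred b4: b4→b2 stop@b0
  join b7 pred b6: b6→b5→b4→b2 stop@b0
  join b8 pred b6: b6→b5→b4→b2 stop@b0
  join b8 pred b7: b7 stop@b0
  join b9 pred b5: · stop@b5
  join b9 pred b6: b6 stop@b5
  b0 → ∅
  b1 → {b7}
  b2 → {b7,b8}
  b3 → ∅
  b4 → {b7,b8}
  b5 → {b7,b8}
  b6 → {b7,b8,b9}
  b7 → {b8}
  b8 → ∅
  b9 → ∅

DF(b7) = ["b8"]

Answer: ["b8"]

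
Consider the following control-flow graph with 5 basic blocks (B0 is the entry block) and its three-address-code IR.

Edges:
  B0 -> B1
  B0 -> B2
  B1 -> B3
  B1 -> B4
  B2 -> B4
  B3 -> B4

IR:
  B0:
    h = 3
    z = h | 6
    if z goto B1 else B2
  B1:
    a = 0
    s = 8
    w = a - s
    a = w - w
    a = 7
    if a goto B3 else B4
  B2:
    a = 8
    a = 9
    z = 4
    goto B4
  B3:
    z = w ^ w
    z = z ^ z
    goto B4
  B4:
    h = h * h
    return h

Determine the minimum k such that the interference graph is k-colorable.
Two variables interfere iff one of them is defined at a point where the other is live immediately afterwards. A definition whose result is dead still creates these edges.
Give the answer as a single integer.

Answer: 3

Analysis:
def/use:
  B0: {h,z} / ∅
  B1: {a,s,w} / ∅
  B2: {a,z} / ∅
  B3: {z} / {w}
  B4: {h} / {h}

Liveness:
  B0 li=∅ lo={h}
  B1 li={h} lo={h,w}
  B2 li={h} lo={h}
  B3 li={h,w} lo={h}
  B4 li={h} lo=∅

Interfere edges:
  a: {h,s,w}
  h: {a,s,w,z}
  s: {a,h}
  w: {a,h}
  z: {h}

Colouring:
  {a,h,s} pairwise interfere (3-clique) ⇒ χ ≥ 3
  assign a→R1 h→R0 s→R2 w→R2 z→R1 — no edge inside a register ⇒ χ ≤ 3
  χ = 3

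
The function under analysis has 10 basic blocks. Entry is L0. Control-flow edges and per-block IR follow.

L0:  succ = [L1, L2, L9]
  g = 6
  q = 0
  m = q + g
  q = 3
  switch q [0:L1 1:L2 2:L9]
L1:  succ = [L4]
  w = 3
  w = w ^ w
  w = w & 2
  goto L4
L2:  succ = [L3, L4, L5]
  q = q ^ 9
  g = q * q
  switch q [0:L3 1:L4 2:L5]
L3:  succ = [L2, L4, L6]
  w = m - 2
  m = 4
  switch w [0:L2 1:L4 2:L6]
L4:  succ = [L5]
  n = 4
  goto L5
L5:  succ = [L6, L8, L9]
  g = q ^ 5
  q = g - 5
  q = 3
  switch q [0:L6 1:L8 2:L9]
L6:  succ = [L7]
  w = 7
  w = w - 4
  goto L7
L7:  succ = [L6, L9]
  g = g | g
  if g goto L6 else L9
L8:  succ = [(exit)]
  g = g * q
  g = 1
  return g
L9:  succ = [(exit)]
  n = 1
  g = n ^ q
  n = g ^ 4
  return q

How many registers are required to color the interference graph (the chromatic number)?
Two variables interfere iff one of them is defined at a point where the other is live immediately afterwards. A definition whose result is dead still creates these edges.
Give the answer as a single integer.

Block summaries:
  L0 def {g,m,q} use ∅
  L1 def {w} use ∅
  L2 def {g,q} use {q}
  L3 def {m,w} use {m}
  L4 def {n} use ∅
  L5 def {g,q} use {q}
  L6 def {w} use ∅
  L7 def {g} use {g}
  L8 def {g} use {g,q}
  L9 def {g,n} use {q}

Backward fixpoint:
  L0 li=∅ lo={m,q}
  L1 li={q} lo={q}
  L2 li={m,q} lo={g,m,q}
  L3 li={g,m,q} lo={g,m,q}
  L4 li={q} lo={q}
  L5 li={q} lo={g,q}
  L6 li={g,q} lo={g,q}
  L7 li={g,q} lo={g,q}
  L8 li={g,q} lo=∅
  L9 li={q} lo=∅

Conflict graph:
  g: {m,q,w}
  m: {g,q,w}
  n: {q}
  q: {g,m,n,w}
  w: {g,m,q}

Registers:
  {g,m,q,w} pairwise interfere (4-clique) ⇒ χ ≥ 4
  4-colouring: c0={q}  c1={g,n}  c2={m}  c3={w}
  χ = 4

Answer: 4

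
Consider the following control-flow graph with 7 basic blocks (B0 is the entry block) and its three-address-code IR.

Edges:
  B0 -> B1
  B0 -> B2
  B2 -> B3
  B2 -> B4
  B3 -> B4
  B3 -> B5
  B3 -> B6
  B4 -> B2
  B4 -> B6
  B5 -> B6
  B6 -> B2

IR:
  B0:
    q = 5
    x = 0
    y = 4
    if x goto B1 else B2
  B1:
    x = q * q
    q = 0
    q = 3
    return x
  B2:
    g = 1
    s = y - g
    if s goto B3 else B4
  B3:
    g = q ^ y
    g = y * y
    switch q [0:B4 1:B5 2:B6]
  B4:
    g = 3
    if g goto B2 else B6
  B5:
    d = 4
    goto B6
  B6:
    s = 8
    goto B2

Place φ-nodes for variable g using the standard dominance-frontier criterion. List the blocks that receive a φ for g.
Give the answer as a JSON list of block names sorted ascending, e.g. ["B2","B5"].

Answer: ["B2", "B4", "B6"]

Analysis:
idom tree: B1←B0 B2←B0 B3←B2 B4←B2 B5←B3 B6←B2
Dom∩ at merges:
  B2: preds {B0,B4,B6}: {B0} ∩ {B0,B2,B4} ∩ {B0,B2,B6} = {B0}; idom=B0
  B4: preds {B2,B3}: {B0,B2} ∩ {B0,B2,B3} = {B0,B2}; idom=B2
  B6: preds {B3,B4,B5}: {B0,B2,B3} ∩ {B0,B2,B4} ∩ {B0,B2,B3,B5} = {B0,B2}; idom=B2

DF derivation:
  B2←B0: walk · to B0
  B2←B4: walk B4→B2 to B0
  B2←B6: walk B6→B2 to B0
  B4←B2: walk · to B2
  B4←B3: walk B3 to B2
  B6←B3: walk B3 to B2
  B6←B4: walk B4 to B2
  B6←B5: walk B5→B3 to B2
  DF(B0)=∅
  DF(B1)=∅
  DF(B2)={B2}
  DF(B3)={B4,B6}
  DF(B4)={B2,B6}
  DF(B5)={B6}
  DF(B6)={B2}

φ for g: defs {B2,B3,B4}
  DF⁺ = {B2,B4,B6}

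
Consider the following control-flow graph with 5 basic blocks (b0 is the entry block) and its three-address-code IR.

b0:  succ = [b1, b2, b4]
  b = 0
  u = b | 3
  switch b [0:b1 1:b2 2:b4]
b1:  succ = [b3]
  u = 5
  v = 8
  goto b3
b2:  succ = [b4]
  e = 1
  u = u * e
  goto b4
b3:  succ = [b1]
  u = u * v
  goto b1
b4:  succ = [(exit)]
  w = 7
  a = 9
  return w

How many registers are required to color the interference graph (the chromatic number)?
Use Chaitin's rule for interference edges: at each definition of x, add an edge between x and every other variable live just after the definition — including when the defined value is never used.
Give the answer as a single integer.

Per-block:
  b0: def={b,u} ue=∅
  b1: def={u,v} ue=∅
  b2: def={e,u} ue={u}
  b3: def={u} ue={u,v}
  b4: def={a,w} ue=∅

Backward fixpoint:
  live b0: ∅→{u}
  live b1: ∅→{u,v}
  live b2: {u}→∅
  live b3: {u,v}→∅
  live b4: ∅→∅

Interference:
  a↔{w}
  b↔{u}
  e↔{u}
  u↔{b,e,v}
  v↔{u}
  w↔{a}

Colouring:
  lower bound: {a,w} mutually conflict ⇒ χ ≥ 2
  assign a→c0 b→c1 e→c1 u→c0 v→c1 w→c1 — no edge inside a register ⇒ χ ≤ 2
  χ = 2

Answer: 2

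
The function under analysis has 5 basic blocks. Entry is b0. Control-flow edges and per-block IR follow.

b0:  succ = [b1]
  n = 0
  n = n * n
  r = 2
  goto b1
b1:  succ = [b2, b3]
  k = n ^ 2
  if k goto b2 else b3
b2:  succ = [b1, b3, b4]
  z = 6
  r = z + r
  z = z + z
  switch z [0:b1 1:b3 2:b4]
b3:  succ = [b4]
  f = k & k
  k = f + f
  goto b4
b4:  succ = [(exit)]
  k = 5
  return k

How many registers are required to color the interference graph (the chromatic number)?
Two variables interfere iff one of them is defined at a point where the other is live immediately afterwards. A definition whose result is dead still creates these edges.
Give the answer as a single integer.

Per-block:
  b0 def {n,r} use ∅
  b1 def {k} use {n}
  b2 def {r,z} use {r}
  b3 def {f,k} use {k}
  b4 def {k} use ∅

Live sets:
  b0: in=∅ out={n,r}
  b1: in={n,r} out={k,n,r}
  b2: in={k,n,r} out={k,n,r}
  b3: in={k} out=∅
  b4: in=∅ out=∅

Conflict graph:
  f↔∅
  k↔{n,r,z}
  n↔{k,r,z}
  r↔{k,n,z}
  z↔{k,n,r}

Registers:
  lower bound: {k,n,r,z} mutually conflict ⇒ χ ≥ 4
  assign f→r0 k→r0 n→r1 r→r2 z→r3 — no edge inside a register ⇒ χ ≤ 4
  χ = 4

Answer: 4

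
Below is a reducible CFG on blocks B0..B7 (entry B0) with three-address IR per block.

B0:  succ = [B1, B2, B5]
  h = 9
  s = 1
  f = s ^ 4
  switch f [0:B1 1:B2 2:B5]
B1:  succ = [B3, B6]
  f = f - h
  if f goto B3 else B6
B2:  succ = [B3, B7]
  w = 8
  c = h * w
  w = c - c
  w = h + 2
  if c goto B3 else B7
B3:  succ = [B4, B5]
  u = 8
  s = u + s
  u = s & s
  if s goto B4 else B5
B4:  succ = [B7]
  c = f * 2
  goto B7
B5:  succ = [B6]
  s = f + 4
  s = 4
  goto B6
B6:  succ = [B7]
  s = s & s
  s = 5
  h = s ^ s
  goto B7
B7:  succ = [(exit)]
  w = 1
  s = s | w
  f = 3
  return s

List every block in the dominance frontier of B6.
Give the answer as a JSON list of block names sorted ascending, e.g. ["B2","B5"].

idom tree: B1←B0 B2←B0 B3←B0 B4←B3 B5←B0 B6←B0 B7←B0
Dom∩ at merges:
  B3: preds {B1,B2}: {B0,B1} ∩ {B0,B2} = {B0}; idom=B0
  B5: preds {B0,B3}: {B0} ∩ {B0,B3} = {B0}; idom=B0
  B6: preds {B1,B5}: {B0,B1} ∩ {B0,B5} = {B0}; idom=B0
  B7: preds {B2,B4,B6}: {B0,B2} ∩ {B0,B3,B4} ∩ {B0,B6} = {B0}; idom=B0

DF walk-up:
  B3←B1: walk B1 to B0
  B3←B2: walk B2 to B0
  B5←B0: walk · to B0
  B5←B3: walk B3 to B0
  B6←B1: walk B1 to B0
  B6←B5: walk B5 to B0
  B7←B2: walk B2 to B0
  B7←B4: walk B4→B3 to B0
  B7←B6: walk B6 to B0
  B0 → ∅
  B1 → {B3,B6}
  B2 → {B3,B7}
  B3 → {B5,B7}
  B4 → {B7}
  B5 → {B6}
  B6 → {B7}
  B7 → ∅

DF(B6) = ["B7"]

Answer: ["B7"]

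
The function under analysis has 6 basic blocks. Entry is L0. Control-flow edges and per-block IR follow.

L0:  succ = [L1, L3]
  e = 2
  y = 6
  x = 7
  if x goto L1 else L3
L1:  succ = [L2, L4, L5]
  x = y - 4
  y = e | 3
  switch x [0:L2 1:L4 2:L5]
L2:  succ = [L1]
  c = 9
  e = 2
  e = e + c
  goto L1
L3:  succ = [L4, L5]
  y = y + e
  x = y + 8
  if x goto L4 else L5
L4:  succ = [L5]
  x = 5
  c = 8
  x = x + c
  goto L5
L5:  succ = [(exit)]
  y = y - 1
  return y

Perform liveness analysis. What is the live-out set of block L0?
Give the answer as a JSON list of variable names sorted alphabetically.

def/use:
  L0: {e,x,y} / ∅
  L1: {x,y} / {e,y}
  L2: {c,e} / ∅
  L3: {x,y} / {e,y}
  L4: {c,x} / ∅
  L5: {y} / {y}

Live sets:
  live L0: ∅→{e,y}
  live L1: {e,y}→{y}
  live L2: {y}→{e,y}
  live L3: {e,y}→{y}
  live L4: {y}→{y}
  live L5: {y}→∅

live-out(L0) = ["e", "y"]

Answer: ["e", "y"]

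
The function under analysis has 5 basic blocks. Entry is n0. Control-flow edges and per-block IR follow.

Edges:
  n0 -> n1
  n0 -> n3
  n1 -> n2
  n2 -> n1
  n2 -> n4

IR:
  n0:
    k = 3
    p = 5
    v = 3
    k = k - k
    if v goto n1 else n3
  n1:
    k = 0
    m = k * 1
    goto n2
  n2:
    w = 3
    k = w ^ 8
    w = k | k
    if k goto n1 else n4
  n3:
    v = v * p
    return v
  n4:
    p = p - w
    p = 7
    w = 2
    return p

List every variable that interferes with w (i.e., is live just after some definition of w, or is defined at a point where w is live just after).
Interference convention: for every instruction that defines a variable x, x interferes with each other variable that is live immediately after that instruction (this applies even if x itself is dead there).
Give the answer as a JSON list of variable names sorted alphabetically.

Per-block:
  n0 def {k,p,v} use ∅
  n1 def {k,m} use ∅
  n2 def {k,w} use ∅
  n3 def {v} use {p,v}
  n4 def {p,w} use {p,w}

Liveness:
  n0 li=∅ lo={p,v}
  n1 li={p} lo={p}
  n2 li={p} lo={p,w}
  n3 li={p,v} lo=∅
  n4 li={p,w} lo=∅

Conflict graph:
  k↔{p,v,w}
  m↔{p}
  p↔{k,m,v,w}
  v↔{k,p}
  w↔{k,p}

N(w) = ["k", "p"]

Answer: ["k", "p"]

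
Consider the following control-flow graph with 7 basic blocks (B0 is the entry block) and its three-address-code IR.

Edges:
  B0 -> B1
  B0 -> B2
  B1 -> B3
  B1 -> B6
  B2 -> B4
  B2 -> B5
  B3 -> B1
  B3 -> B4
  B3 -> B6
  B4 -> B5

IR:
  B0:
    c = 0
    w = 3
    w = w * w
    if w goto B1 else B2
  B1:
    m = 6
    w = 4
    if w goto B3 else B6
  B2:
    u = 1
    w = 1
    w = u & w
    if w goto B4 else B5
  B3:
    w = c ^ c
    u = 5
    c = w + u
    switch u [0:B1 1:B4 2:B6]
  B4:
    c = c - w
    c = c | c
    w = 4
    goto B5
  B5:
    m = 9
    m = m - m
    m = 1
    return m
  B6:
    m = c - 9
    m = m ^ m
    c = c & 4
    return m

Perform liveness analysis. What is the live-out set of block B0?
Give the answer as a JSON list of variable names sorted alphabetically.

Per-block:
  B0 def {c,w} use ∅
  B1 def {m,w} use ∅
  B2 def {u,w} use ∅
  B3 def {c,u,w} use {c}
  B4 def {c,w} use {c,w}
  B5 def {m} use ∅
  B6 def {c,m} use {c}

Liveness:
  live B0: ∅→{c}
  live B1: {c}→{c}
  live B2: {c}→{c,w}
  live B3: {c}→{c,w}
  live B4: {c,w}→∅
  live B5: ∅→∅
  live B6: {c}→∅

live-out(B0) = ["c"]

Answer: ["c"]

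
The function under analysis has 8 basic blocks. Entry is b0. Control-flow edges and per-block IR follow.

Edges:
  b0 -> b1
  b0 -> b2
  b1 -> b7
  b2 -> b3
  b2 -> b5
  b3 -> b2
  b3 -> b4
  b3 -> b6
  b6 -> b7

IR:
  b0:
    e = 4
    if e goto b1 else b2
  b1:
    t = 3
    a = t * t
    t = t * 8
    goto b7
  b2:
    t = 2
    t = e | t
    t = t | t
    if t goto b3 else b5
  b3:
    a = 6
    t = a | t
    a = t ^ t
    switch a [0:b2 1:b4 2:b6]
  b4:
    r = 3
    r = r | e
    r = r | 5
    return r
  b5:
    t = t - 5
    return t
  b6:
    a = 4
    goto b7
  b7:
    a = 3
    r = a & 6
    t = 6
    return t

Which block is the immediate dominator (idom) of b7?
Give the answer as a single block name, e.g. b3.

idom tree: b1←b0 b2←b0 b3←b2 b4←b3 b5←b2 b6←b3 b7←b0
Dom at joins:
  b2: preds {b0,b3}: {b0} ∩ {b0,b2,b3} = {b0}; idom=b0
  b7: preds {b1,b6}: {b0,b1} ∩ {b0,b2,b3,b6} = {b0}; idom=b0

idom(b7) = b0

Answer: b0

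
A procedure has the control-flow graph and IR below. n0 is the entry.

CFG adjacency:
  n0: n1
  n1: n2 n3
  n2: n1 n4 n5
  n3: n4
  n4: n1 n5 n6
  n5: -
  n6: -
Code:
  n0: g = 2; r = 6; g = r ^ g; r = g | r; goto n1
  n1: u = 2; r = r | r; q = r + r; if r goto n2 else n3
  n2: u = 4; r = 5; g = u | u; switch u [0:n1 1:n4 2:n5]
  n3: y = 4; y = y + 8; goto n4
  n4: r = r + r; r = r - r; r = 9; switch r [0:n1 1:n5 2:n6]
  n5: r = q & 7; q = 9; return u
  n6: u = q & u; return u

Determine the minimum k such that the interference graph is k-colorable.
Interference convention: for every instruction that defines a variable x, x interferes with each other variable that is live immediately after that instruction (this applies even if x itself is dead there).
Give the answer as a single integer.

Answer: 4

Working:
Block summaries:
  n0: def={g,r} ue=∅
  n1: def={q,r,u} ue={r}
  n2: def={g,r,u} ue=∅
  n3: def={y} ue=∅
  n4: def={r} ue={r}
  n5: def={q,r} ue={q,u}
  n6: def={u} ue={q,u}

Backward fixpoint:
  live n0: ∅→{r}
  live n1: {r}→{q,r,u}
  live n2: {q}→{q,r,u}
  live n3: {q,r,u}→{q,r,u}
  live n4: {q,r,u}→{q,r,u}
  live n5: {q,u}→∅
  live n6: {q,u}→∅

Interference:
  g: {q,r,u}
  q: {g,r,u,y}
  r: {g,q,u,y}
  u: {g,q,r,y}
  y: {q,r,u}

Colouring:
  lower bound: {g,q,r,u} mutually conflict ⇒ χ ≥ 4
  assign g→c3 q→c0 r→c1 u→c2 y→c3 — no edge inside a register ⇒ χ ≤ 4
  χ = 4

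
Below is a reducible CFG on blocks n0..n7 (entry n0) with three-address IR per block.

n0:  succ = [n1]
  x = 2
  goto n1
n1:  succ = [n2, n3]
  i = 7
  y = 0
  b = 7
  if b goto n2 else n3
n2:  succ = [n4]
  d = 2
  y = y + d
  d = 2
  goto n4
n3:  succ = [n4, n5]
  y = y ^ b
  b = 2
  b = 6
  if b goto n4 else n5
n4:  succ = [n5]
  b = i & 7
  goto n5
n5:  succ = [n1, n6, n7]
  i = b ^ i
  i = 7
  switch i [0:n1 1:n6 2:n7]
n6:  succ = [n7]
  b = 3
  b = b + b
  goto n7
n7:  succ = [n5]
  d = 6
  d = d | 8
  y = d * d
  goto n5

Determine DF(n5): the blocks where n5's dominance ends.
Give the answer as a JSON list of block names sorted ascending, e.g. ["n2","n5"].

Answer: ["n1", "n5"]

Analysis:
idom tree: n1←n0 n2←n1 n3←n1 n4←n1 n5←n1 n6←n5 n7←n5
Dom∩ at merges:
  n1: preds {n0,n5}: {n0} ∩ {n0,n1,n5} = {n0}; idom=n0
  n4: preds {n2,n3}: {n0,n1,n2} ∩ {n0,n1,n3} = {n0,n1}; idom=n1
  n5: preds {n3,n4,n7}: {n0,n1,n3} ∩ {n0,n1,n4} ∩ {n0,n1,n5,n7} = {n0,n1}; idom=n1
  n7: preds {n5,n6}: {n0,n1,n5} ∩ {n0,n1,n5,n6} = {n0,n1,n5}; idom=n5

Frontier:
  join n1 pred n0: · stop@n0
  join n1 pred n5: n5→n1 stop@n0
  join n4 pred n2: n2 stop@n1
  join n4 pred n3: n3 stop@n1
  join n5 pred n3: n3 stop@n1
  join n5 pred n4: n4 stop@n1
  join n5 pred n7: n7→n5 stop@n1
  join n7 pred n5: · stop@n5
  join n7 pred n6: n6 stop@n5
  DF(n0)=∅
  DF(n1)={n1}
  DF(n2)={n4}
  DF(n3)={n4,n5}
  DF(n4)={n5}
  DF(n5)={n1,n5}
  DF(n6)={n7}
  DF(n7)={n5}

DF(n5) = ["n1", "n5"]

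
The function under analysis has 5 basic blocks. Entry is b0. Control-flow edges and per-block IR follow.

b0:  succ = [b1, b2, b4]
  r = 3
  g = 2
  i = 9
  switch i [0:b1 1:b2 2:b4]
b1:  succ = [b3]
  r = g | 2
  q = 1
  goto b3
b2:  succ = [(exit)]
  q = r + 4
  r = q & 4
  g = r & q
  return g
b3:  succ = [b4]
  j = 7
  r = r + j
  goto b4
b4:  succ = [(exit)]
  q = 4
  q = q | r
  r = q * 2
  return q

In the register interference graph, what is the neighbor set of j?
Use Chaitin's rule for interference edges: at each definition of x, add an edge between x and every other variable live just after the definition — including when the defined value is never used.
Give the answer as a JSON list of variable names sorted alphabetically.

Answer: ["r"]

Working:
Per-block:
  b0: {g,i,r} / ∅
  b1: {q,r} / {g}
  b2: {g,q,r} / {r}
  b3: {j,r} / {r}
  b4: {q,r} / {r}

Backward fixpoint:
  live b0: ∅→{g,r}
  live b1: {g}→{r}
  live b2: {r}→∅
  live b3: {r}→{r}
  live b4: {r}→∅

Interfere edges:
  g — {i,r}
  i — {g,r}
  j — {r}
  q — {r}
  r — {g,i,j,q}

N(j) = ["r"]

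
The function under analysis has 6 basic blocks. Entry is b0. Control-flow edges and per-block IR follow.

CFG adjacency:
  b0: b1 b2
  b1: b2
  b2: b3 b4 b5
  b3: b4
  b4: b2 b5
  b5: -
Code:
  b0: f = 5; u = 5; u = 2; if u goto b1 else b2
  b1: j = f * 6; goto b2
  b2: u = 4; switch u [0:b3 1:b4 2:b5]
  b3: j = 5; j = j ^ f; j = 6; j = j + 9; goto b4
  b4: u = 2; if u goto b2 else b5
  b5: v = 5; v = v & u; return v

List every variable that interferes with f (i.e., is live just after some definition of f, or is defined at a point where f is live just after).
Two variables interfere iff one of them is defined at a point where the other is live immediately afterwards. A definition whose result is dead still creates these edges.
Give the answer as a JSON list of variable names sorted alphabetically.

Per-block:
  b0: def={f,u} ue=∅
  b1: def={j} ue={f}
  b2: def={u} ue=∅
  b3: def={j} ue={f}
  b4: def={u} ue=∅
  b5: def={v} ue={u}

Backward fixpoint:
  b0: in=∅ out={f}
  b1: in={f} out={f}
  b2: in={f} out={f,u}
  b3: in={f} out={f}
  b4: in={f} out={f,u}
  b5: in={u} out=∅

Interfere edges:
  f: {j,u}
  j: {f}
  u: {f,v}
  v: {u}

N(f) = ["j", "u"]

Answer: ["j", "u"]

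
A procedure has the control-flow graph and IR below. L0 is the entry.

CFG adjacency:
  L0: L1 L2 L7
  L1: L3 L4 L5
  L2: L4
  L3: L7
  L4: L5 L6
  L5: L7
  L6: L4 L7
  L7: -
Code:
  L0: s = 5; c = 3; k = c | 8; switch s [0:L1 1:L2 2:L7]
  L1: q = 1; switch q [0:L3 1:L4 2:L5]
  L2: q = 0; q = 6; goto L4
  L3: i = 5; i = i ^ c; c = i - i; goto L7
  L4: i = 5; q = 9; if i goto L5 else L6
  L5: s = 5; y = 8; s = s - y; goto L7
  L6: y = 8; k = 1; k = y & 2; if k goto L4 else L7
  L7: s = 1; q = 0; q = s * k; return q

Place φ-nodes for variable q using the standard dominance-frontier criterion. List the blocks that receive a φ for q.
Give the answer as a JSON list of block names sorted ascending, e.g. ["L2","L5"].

idom tree: L1←L0 L2←L0 L3←L1 L4←L0 L5←L0 L6←L4 L7←L0
Dom∩ at merges:
  L4: preds {L1,L2,L6}: {L0,L1} ∩ {L0,L2} ∩ {L0,L4,L6} = {L0}; idom=L0
  L5: preds {L1,L4}: {L0,L1} ∩ {L0,L4} = {L0}; idom=L0
  L7: preds {L0,L3,L5,L6}: {L0} ∩ {L0,L1,L3} ∩ {L0,L5} ∩ {L0,L4,L6} = {L0}; idom=L0

DF walk-up:
  join L4 pred L1: L1 stop@L0
  join L4 pred L2: L2 stop@L0
  join L4 pred L6: L6→L4 stop@L0
  join L5 pred L1: L1 stop@L0
  join L5 pred L4: L4 stop@L0
  join L7 pred L0: · stop@L0
  join L7 pred L3: L3→L1 stop@L0
  join L7 pred L5: L5 stop@L0
  join L7 pred L6: L6→L4 stop@L0
  DF(L0)=∅
  DF(L1)={L4,L5,L7}
  DF(L2)={L4}
  DF(L3)={L7}
  DF(L4)={L4,L5,L7}
  DF(L5)={L7}
  DF(L6)={L4,L7}
  DF(L7)=∅

φ for q: defs {L1,L2,L4,L7}
  DF⁺ = {L4,L5,L7}

Answer: ["L4", "L5", "L7"]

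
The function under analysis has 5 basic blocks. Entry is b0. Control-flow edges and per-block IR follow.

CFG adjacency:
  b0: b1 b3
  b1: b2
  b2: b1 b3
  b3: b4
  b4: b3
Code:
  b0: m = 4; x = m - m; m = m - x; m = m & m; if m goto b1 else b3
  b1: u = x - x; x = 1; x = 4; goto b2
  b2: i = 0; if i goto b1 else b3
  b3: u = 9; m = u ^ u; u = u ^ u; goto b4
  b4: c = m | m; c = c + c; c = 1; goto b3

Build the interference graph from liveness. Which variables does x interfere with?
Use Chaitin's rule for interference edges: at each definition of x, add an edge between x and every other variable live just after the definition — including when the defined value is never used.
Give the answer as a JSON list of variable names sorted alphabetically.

Answer: ["i", "m"]

Working:
def/use:
  b0 def {m,x} use ∅
  b1 def {u,x} use {x}
  b2 def {i} use ∅
  b3 def {m,u} use ∅
  b4 def {c} use {m}

Backward fixpoint:
  live b0: ∅→{x}
  live b1: {x}→{x}
  live b2: {x}→{x}
  live b3: ∅→{m}
  live b4: {m}→∅

Interfere edges:
  c: ∅
  i: {x}
  m: {u,x}
  u: {m}
  x: {i,m}

N(x) = ["i", "m"]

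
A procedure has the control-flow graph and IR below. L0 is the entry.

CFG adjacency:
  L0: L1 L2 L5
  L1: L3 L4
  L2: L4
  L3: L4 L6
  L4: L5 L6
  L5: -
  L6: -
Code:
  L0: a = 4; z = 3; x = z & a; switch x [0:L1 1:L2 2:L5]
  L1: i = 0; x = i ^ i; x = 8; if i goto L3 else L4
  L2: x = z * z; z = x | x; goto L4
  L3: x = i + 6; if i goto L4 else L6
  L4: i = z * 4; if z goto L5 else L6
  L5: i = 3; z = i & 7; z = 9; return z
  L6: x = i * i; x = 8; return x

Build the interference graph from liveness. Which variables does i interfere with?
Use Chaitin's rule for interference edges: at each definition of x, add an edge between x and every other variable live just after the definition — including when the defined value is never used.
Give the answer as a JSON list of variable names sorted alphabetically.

Block summaries:
  L0: {a,x,z} / ∅
  L1: {i,x} / ∅
  L2: {x,z} / {z}
  L3: {x} / {i}
  L4: {i} / {z}
  L5: {i,z} / ∅
  L6: {x} / {i}

Backward fixpoint:
  L0: in=∅ out={z}
  L1: in={z} out={i,z}
  L2: in={z} out={z}
  L3: in={i,z} out={i,z}
  L4: in={z} out={i}
  L5: in=∅ out=∅
  L6: in={i} out=∅

Interfere edges:
  a: {z}
  i: {x,z}
  x: {i,z}
  z: {a,i,x}

N(i) = ["x", "z"]

Answer: ["x", "z"]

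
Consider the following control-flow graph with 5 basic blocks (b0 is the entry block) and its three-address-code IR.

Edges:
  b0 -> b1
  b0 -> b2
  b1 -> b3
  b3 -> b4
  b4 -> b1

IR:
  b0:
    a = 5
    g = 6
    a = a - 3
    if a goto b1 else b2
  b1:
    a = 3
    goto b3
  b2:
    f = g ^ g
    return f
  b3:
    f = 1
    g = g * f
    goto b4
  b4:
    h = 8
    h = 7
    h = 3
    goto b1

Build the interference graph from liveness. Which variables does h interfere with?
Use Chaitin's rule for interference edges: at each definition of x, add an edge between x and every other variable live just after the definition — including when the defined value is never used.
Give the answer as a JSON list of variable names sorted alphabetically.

Answer: ["g"]

Analysis:
def/use:
  b0 def {a,g} use ∅
  b1 def {a} use ∅
  b2 def {f} use {g}
  b3 def {f,g} use {g}
  b4 def {h} use ∅

Live sets:
  b0 li=∅ lo={g}
  b1 li={g} lo={g}
  b2 li={g} lo=∅
  b3 li={g} lo={g}
  b4 li={g} lo={g}

Interference:
  a — {g}
  f — {g}
  g — {a,f,h}
  h — {g}

N(h) = ["g"]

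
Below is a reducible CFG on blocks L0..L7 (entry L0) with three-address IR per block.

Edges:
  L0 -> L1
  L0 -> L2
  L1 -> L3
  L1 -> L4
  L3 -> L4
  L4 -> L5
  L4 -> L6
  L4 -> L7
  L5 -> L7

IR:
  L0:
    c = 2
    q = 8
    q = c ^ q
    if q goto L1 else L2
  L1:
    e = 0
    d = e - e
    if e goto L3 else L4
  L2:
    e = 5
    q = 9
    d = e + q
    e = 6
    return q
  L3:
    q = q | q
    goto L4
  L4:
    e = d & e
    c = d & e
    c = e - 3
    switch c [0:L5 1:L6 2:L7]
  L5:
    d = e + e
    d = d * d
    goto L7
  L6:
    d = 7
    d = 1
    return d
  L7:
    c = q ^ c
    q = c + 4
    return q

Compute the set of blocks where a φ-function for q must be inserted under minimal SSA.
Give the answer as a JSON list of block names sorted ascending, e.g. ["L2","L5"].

idom tree: L1←L0 L2←L0 L3←L1 L4←L1 L5←L4 L6←L4 L7←L4
Dom at joins:
  L4: preds {L1,L3}: {L0,L1} ∩ {L0,L1,L3} = {L0,L1}; idom=L1
  L7: preds {L4,L5}: {L0,L1,L4} ∩ {L0,L1,L4,L5} = {L0,L1,L4}; idom=L4

Frontier:
  join L4 pred L1: · stop@L1
  join L4 pred L3: L3 stop@L1
  join L7 pred L4: · stop@L4
  join L7 pred L5: L5 stop@L4
  DF(L0)=∅
  DF(L1)=∅
  DF(L2)=∅
  DF(L3)={L4}
  DF(L4)=∅
  DF(L5)={L7}
  DF(L6)=∅
  DF(L7)=∅

φ for q: defs {L0,L2,L3,L7}
  DF⁺ = {L4}

Answer: ["L4"]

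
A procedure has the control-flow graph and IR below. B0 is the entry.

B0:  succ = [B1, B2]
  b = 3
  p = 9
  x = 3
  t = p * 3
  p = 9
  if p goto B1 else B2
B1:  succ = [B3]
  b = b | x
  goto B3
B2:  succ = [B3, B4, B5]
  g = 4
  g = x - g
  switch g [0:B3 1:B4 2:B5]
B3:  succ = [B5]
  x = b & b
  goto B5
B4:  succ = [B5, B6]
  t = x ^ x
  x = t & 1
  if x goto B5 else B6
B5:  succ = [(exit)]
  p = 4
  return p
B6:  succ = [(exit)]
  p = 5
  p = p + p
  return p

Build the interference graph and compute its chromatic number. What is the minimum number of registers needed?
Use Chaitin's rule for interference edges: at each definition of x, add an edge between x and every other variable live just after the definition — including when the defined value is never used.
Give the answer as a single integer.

def/use:
  B0: {b,p,t,x} / ∅
  B1: {b} / {b,x}
  B2: {g} / {x}
  B3: {x} / {b}
  B4: {t,x} / {x}
  B5: {p} / ∅
  B6: {p} / ∅

Live sets:
  B0: in=∅ out={b,x}
  B1: in={b,x} out={b}
  B2: in={b,x} out={b,x}
  B3: in={b} out=∅
  B4: in={x} out=∅
  B5: in=∅ out=∅
  B6: in=∅ out=∅

Conflict graph:
  b — {g,p,t,x}
  g — {b,x}
  p — {b,x}
  t — {b,x}
  x — {b,g,p,t}

Chromatic number:
  {b,g,x} pairwise interfere (3-clique) ⇒ χ ≥ 3
  assign b→c0 g→c2 p→c2 t→c2 x→c1 — no edge inside a register ⇒ χ ≤ 3
  χ = 3

Answer: 3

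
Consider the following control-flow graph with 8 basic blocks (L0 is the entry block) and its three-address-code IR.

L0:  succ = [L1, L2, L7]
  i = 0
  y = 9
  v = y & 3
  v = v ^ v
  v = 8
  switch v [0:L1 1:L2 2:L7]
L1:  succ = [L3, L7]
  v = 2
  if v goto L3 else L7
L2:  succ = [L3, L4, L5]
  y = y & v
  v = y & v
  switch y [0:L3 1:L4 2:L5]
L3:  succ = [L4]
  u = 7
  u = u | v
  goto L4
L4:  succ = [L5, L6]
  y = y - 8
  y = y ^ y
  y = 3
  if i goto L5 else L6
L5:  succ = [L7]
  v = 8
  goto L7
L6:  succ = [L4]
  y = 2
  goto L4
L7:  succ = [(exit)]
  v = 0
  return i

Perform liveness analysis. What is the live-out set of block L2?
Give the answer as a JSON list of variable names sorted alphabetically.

Answer: ["i", "v", "y"]

Analysis:
Block summaries:
  L0 def {i,v,y} use ∅
  L1 def {v} use ∅
  L2 def {v,y} use {v,y}
  L3 def {u} use {v}
  L4 def {y} use {i,y}
  L5 def {v} use ∅
  L6 def {y} use ∅
  L7 def {v} use {i}

Live sets:
  L0: in=∅ out={i,v,y}
  L1: in={i,y} out={i,v,y}
  L2: in={i,v,y} out={i,v,y}
  L3: in={i,v,y} out={i,y}
  L4: in={i,y} out={i}
  L5: in={i} out={i}
  L6: in={i} out={i,y}
  L7: in={i} out=∅

live-out(L2) = ["i", "v", "y"]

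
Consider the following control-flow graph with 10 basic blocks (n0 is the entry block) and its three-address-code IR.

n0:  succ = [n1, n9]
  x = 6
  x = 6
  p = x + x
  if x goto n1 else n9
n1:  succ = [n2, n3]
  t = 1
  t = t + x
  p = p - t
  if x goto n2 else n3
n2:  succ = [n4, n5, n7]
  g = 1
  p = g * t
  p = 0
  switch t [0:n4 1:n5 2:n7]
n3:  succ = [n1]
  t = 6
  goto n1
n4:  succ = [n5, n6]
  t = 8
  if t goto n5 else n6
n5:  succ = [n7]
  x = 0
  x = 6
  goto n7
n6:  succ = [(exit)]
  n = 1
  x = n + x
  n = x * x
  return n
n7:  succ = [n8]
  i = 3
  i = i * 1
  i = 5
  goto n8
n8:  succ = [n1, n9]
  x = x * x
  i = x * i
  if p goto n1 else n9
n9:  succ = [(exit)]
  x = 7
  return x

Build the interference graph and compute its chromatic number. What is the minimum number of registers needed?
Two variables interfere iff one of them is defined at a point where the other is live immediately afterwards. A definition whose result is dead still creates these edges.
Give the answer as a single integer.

Answer: 3

Working:
Per-block:
  n0: {p,x} / ∅
  n1: {p,t} / {p,x}
  n2: {g,p} / {t}
  n3: {t} / ∅
  n4: {t} / ∅
  n5: {x} / ∅
  n6: {n,x} / {x}
  n7: {i} / ∅
  n8: {i,x} / {i,p,x}
  n9: {x} / ∅

Liveness:
  n0: in=∅ out={p,x}
  n1: in={p,x} out={p,t,x}
  n2: in={t,x} out={p,x}
  n3: in={p,x} out={p,x}
  n4: in={p,x} out={p,x}
  n5: in={p} out={p,x}
  n6: in={x} out=∅
  n7: in={p,x} out={i,p,x}
  n8: in={i,p,x} out={p,x}
  n9: in=∅ out=∅

Interference:
  g↔{t,x}
  i↔{p,x}
  n↔{x}
  p↔{i,t,x}
  t↔{g,p,x}
  x↔{g,i,n,p,t}

Colouring:
  clique {g,t,x} ⇒ need ≥ 3
  3-colouring: c0={x}  c1={g,n,p}  c2={i,t}
  χ = 3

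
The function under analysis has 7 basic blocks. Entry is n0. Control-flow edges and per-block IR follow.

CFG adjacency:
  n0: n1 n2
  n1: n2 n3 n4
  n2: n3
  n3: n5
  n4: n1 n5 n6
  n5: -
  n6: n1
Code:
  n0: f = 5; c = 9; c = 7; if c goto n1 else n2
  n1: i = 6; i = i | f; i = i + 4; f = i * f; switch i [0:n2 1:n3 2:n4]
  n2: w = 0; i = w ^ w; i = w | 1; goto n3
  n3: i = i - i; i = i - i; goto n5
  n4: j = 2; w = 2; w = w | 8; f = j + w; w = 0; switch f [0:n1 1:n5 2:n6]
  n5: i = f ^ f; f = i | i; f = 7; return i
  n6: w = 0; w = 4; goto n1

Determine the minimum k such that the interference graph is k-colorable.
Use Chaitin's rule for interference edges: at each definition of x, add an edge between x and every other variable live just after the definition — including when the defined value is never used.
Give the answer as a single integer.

Answer: 3

Working:
Per-block:
  n0: def={c,f} ue=∅
  n1: def={f,i} ue={f}
  n2: def={i,w} ue=∅
  n3: def={i} ue={i}
  n4: def={f,j,w} ue=∅
  n5: def={f,i} ue={f}
  n6: def={w} ue=∅

Backward fixpoint:
  n0 li=∅ lo={f}
  n1 li={f} lo={f,i}
  n2 li={f} lo={f,i}
  n3 li={f,i} lo={f}
  n4 li=∅ lo={f}
  n5 li={f} lo=∅
  n6 li={f} lo={f}

Conflict graph:
  c — {f}
  f — {c,i,w}
  i — {f,w}
  j — {w}
  w — {f,i,j}

Registers:
  {f,i,w} pairwise interfere (3-clique) ⇒ χ ≥ 3
  assign c→c1 f→c0 i→c2 j→c0 w→c1 — no edge inside a register ⇒ χ ≤ 3
  χ = 3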